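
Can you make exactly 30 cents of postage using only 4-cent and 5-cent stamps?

We need non-negative x, y with 4x + 5y = 30.
gcd(4, 5) = 1 divides 30, so integer solutions exist.
Search for a non-negative one: x = 0 gives 5y = 30 - 0 = 30, so y = 6.
Check: 4·0 + 5·6 = 30 ✓

Yes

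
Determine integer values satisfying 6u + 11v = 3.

Step 1: Check solvability.
gcd(6, 11) = 1
Since 1 divides 3, solutions exist.

Step 2: Apply extended Euclidean algorithm to find gcd.
We find integers such that 6*x0 + 11*y0 = 1

Step 3: Scale the particular solution.
Multiply by 3/1 = 3:
u = 6, v = -3

Step 4: Verify.
6*(6) + 11*(-3) = 3 = 3 ✓

u = 6, v = -3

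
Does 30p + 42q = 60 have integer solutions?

Step 1: Compute gcd(30, 42).
gcd(30, 42) = 6

Step 2: Check divisibility.
Does 6 divide 60? 60 = 6 x 10, so yes.

By the theorem on linear Diophantine equations, 30p + 42q = 60 has integer solutions if and only if gcd(30, 42) divides 60. Since 6 | 60, solutions exist.

Yes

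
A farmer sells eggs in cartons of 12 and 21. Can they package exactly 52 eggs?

We need non-negative a, b with 12a + 21b = 52.
gcd(12, 21) = 3, and 3 does not divide 52.
No integer solutions exist.

No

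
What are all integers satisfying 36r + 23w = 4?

Step 1: Compute gcd(36, 23) = 1.
Since 1 divides 4, solutions exist.

Step 2: Find a particular solution using extended Euclidean algorithm.
We get r₀ = -28, w₀ = 44.
Check: 36*-28 + 23*44 = 4 = 4 ✓

Step 3: Write the general solution.
r = -28 + (23/1)t = -28 + 23t
w = 44 - (36/1)t = 44 - 36t
for any integer t.

r = -28 + 23t, w = 44 - 36t for integer t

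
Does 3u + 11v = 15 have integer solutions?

Step 1: Compute gcd(3, 11).
gcd(3, 11) = 1

Step 2: Check divisibility.
Does 1 divide 15? 15 = 1 x 15, so yes.

By the theorem on linear Diophantine equations, 3u + 11v = 15 has integer solutions if and only if gcd(3, 11) divides 15. Since 1 | 15, solutions exist.

Yes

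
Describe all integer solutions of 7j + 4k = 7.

Step 1: Compute gcd(7, 4) = 1.
Since 1 divides 7, solutions exist.

Step 2: Find a particular solution using extended Euclidean algorithm.
We get j₀ = -7, k₀ = 14.
Check: 7*-7 + 4*14 = 7 = 7 ✓

Step 3: Write the general solution.
j = -7 + (4/1)t = -7 + 4t
k = 14 - (7/1)t = 14 - 7t
for any integer t.

j = -7 + 4t, k = 14 - 7t for integer t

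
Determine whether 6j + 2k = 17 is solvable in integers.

Step 1: Compute gcd(6, 2).
gcd(6, 2) = 2

Step 2: Check divisibility.
Does 2 divide 17? 17 = 2 x 8 + 1, so no.

By the theorem on linear Diophantine equations, 6j + 2k = 17 has integer solutions if and only if gcd(6, 2) divides 17. Since 2 does not divide 17, no solutions exist.

No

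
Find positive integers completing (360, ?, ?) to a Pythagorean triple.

We need the other leg and hypotenuse such that 360² + x² = c².
Take x = 598, c = 698: 360² + 598² = 129600 + 357604 = 487204 = 698² ✓
Triple: (598, 360, 698)

(598, 360, 698)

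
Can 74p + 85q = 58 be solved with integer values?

Step 1: Compute gcd(74, 85).
gcd(74, 85) = 1

Step 2: Check divisibility.
Does 1 divide 58? 58 = 1 x 58, so yes.

By the theorem on linear Diophantine equations, 74p + 85q = 58 has integer solutions if and only if gcd(74, 85) divides 58. Since 1 | 58, solutions exist.

Yes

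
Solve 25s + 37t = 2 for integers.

Step 1: Check solvability.
gcd(25, 37) = 1
Since 1 divides 2, solutions exist.

Step 2: Apply extended Euclidean algorithm to find gcd.
We find integers such that 25*x0 + 37*y0 = 1

Step 3: Scale the particular solution.
Multiply by 2/1 = 2:
s = 6, t = -4

Step 4: Verify.
25*(6) + 37*(-4) = 2 = 2 ✓

s = 6, t = -4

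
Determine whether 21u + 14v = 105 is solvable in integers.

Step 1: Compute gcd(21, 14).
gcd(21, 14) = 7

Step 2: Check divisibility.
Does 7 divide 105? 105 = 7 x 15, so yes.

By the theorem on linear Diophantine equations, 21u + 14v = 105 has integer solutions if and only if gcd(21, 14) divides 105. Since 7 | 105, solutions exist.

Yes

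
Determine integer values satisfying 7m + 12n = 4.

Step 1: Check solvability.
gcd(7, 12) = 1
Since 1 divides 4, solutions exist.

Step 2: Apply extended Euclidean algorithm to find gcd.
We find integers such that 7*x0 + 12*y0 = 1

Step 3: Scale the particular solution.
Multiply by 4/1 = 4:
m = -20, n = 12

Step 4: Verify.
7*(-20) + 12*(12) = 4 = 4 ✓

m = -20, n = 12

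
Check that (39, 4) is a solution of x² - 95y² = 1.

Compute x² = 39² = 1521
Compute 95y² = 95·4² = 95·16 = 1520
x² - 95y² = 1521 - 1520 = 1
Since this equals 1, (39, 4) is a solution.

Yes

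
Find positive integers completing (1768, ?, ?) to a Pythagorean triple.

We need the other leg and hypotenuse such that 1768² + x² = c².
Take x = 480, c = 1832: 1768² + 480² = 3125824 + 230400 = 3356224 = 1832² ✓
Triple: (1768, 480, 1832)

(1768, 480, 1832)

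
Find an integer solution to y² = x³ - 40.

Try small integer x values and check whether x³ - 40 is a perfect square.
x = 14: x³ - 40 = 14³ - 40 = 2744 - 40 = 2704
Is 2704 a perfect square? 52² = 2704 ✓
So (x, y) = (14, 52) is a solution.

x = 14, y = 52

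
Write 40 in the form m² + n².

We need to find integers m, n > 0 such that m² + n² = 40.
Trying m = 2: n² = 40 - 2² = 40 - 4 = 36
n = 6
Check: 2² + 6² = 4 + 36 = 40 ✓

40 = 2² + 6²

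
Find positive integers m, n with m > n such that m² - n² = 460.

Factor: m² - n² = (m+n)(m-n) = 460.
We need two factors of 460 with the same parity.
Use m+n = 230 and m-n = 2 (product 230·2 = 460).
Adding: 2m = 232, so m = 116.
Subtracting: 2n = 228, so n = 114.
Check: 116² - 114² = 13456 - 12996 = 460 ✓

m = 116, n = 114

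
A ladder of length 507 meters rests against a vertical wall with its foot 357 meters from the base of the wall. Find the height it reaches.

The ladder, wall, and ground form a right triangle with hypotenuse 507 and one leg 357.
By the Pythagorean theorem: h² = 507² - 357² = 257049 - 127449 = 129600
h = √129600 = 360 meters

360 meters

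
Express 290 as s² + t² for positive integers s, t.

We need to find integers s, t > 0 such that s² + t² = 290.
Trying s = 1: t² = 290 - 1² = 290 - 1 = 289
t = 17
Check: 1² + 17² = 1 + 289 = 290 ✓

290 = 1² + 17²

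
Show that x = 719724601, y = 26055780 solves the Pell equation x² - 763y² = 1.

Compute x² = 719724601² = 518003501284609201
Compute 763y² = 763·26055780² = 763·678903671408400 = 518003501284609200
x² - 763y² = 518003501284609201 - 518003501284609200 = 1
Since this equals 1, (719724601, 26055780) is a solution.

Yes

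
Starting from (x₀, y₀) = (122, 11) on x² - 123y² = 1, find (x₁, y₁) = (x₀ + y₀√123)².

Solutions to x² - Dy² = 1 are generated by powers of (x₀ + y₀√D).
The next solution satisfies x₁ + y₁√123 = (x₀ + y₀√123)², giving:
x₁ = x₀² + 123y₀² = 122² + 123·11² = 14884 + 14883 = 29767
y₁ = 2x₀y₀ = 2·122·11 = 2684

Verify: 29767² - 123·2684² = 886074289 - 886074288 = 1 ✓

x = 29767, y = 2684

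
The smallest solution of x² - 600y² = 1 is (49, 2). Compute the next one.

Solutions to x² - Dy² = 1 are generated by powers of (x₀ + y₀√D).
The next solution satisfies x₁ + y₁√600 = (x₀ + y₀√600)², giving:
x₁ = x₀² + 600y₀² = 49² + 600·2² = 2401 + 2400 = 4801
y₁ = 2x₀y₀ = 2·49·2 = 196

Verify: 4801² - 600·196² = 23049601 - 23049600 = 1 ✓

x = 4801, y = 196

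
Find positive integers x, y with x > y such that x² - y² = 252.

Factor: x² - y² = (x+y)(x-y) = 252.
We need two factors of 252 with the same parity.
Use x+y = 126 and x-y = 2 (product 126·2 = 252).
Adding: 2x = 128, so x = 64.
Subtracting: 2y = 124, so y = 62.
Check: 64² - 62² = 4096 - 3844 = 252 ✓

x = 64, y = 62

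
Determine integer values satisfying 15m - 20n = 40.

Step 1: Check solvability.
gcd(15, 20) = 5
Since 5 divides 40, solutions exist.

Step 2: Apply extended Euclidean algorithm to find gcd.
We find integers such that 15*x0 + 20*y0 = 5

Step 3: Scale the particular solution.
Multiply by 40/5 = 8:
m = -8, n = -8

Step 4: Verify.
15*(-8) - 20*(-8) = 40 = 40 ✓

m = -8, n = -8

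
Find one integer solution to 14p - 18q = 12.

Step 1: Check solvability.
gcd(14, 18) = 2
Since 2 divides 12, solutions exist.

Step 2: Apply extended Euclidean algorithm to find gcd.
We find integers such that 14*x0 + 18*y0 = 2

Step 3: Scale the particular solution.
Multiply by 12/2 = 6:
p = 24, q = 18

Step 4: Verify.
14*(24) - 18*(18) = 12 = 12 ✓

p = 24, q = 18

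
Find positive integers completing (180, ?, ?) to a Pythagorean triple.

We need the other leg and hypotenuse such that 180² + x² = c².
Take x = 663, c = 687: 180² + 663² = 32400 + 439569 = 471969 = 687² ✓
Triple: (663, 180, 687)

(663, 180, 687)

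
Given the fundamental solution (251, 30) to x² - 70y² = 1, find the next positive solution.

Solutions to x² - Dy² = 1 are generated by powers of (x₀ + y₀√D).
The next solution satisfies x₁ + y₁√70 = (x₀ + y₀√70)², giving:
x₁ = x₀² + 70y₀² = 251² + 70·30² = 63001 + 63000 = 126001
y₁ = 2x₀y₀ = 2·251·30 = 15060

Verify: 126001² - 70·15060² = 15876252001 - 15876252000 = 1 ✓

x = 126001, y = 15060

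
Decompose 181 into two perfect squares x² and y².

We need to find integers x, y > 0 such that x² + y² = 181.
Trying x = 9: y² = 181 - 9² = 181 - 81 = 100
y = 10
Check: 9² + 10² = 81 + 100 = 181 ✓

181 = 9² + 10²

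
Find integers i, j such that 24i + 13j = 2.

Step 1: Check solvability.
gcd(24, 13) = 1
Since 1 divides 2, solutions exist.

Step 2: Apply extended Euclidean algorithm to find gcd.
We find integers such that 24*x0 + 13*y0 = 1

Step 3: Scale the particular solution.
Multiply by 2/1 = 2:
i = 12, j = -22

Step 4: Verify.
24*(12) + 13*(-22) = 2 = 2 ✓

i = 12, j = -22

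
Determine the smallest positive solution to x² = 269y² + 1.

We seek the smallest positive integers (x, y) with x² - 269y² = 1, i.e., x² = 269y² + 1.
Try successive y values:
y = 1: x² = 269·1² + 1 = 270, not a perfect square
y = 2: x² = 269·2² + 1 = 1077, not a perfect square
y = 3: x² = 269·3² + 1 = 2422, not a perfect square
... continuing the search (or via continued fractions) ...
y = 820: x² = 269·820² + 1 = 180875601, x = 13449 ✓

Verify: 13449² - 269·820² = 180875601 - 180875600 = 1 ✓

x = 13449, y = 820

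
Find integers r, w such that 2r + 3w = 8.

Step 1: Check solvability.
gcd(2, 3) = 1
Since 1 divides 8, solutions exist.

Step 2: Apply extended Euclidean algorithm to find gcd.
We find integers such that 2*x0 + 3*y0 = 1

Step 3: Scale the particular solution.
Multiply by 8/1 = 8:
r = -8, w = 8

Step 4: Verify.
2*(-8) + 3*(8) = 8 = 8 ✓

r = -8, w = 8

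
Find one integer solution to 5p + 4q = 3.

Step 1: Check solvability.
gcd(5, 4) = 1
Since 1 divides 3, solutions exist.

Step 2: Apply extended Euclidean algorithm to find gcd.
We find integers such that 5*x0 + 4*y0 = 1

Step 3: Scale the particular solution.
Multiply by 3/1 = 3:
p = 3, q = -3

Step 4: Verify.
5*(3) + 4*(-3) = 3 = 3 ✓

p = 3, q = -3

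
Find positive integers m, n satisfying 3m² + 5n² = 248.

Try small values of m and check whether (248 - 3m²)/5 is a perfect square.
m = 9: 3·9² = 243, so 5n² = 248 - 243 = 5, giving n² = 1, n = 1.
Check: 3·9² + 5·1² = 243 + 5 = 248 ✓

m = 9, n = 1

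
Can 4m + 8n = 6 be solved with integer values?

Step 1: Compute gcd(4, 8).
gcd(4, 8) = 4

Step 2: Check divisibility.
Does 4 divide 6? 6 = 4 x 1 + 2, so no.

By the theorem on linear Diophantine equations, 4m + 8n = 6 has integer solutions if and only if gcd(4, 8) divides 6. Since 4 does not divide 6, no solutions exist.

No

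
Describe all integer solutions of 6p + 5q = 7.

Step 1: Compute gcd(6, 5) = 1.
Since 1 divides 7, solutions exist.

Step 2: Find a particular solution using extended Euclidean algorithm.
We get p₀ = 7, q₀ = -7.
Check: 6*7 + 5*-7 = 7 = 7 ✓

Step 3: Write the general solution.
p = 7 + (5/1)t = 7 + 5t
q = -7 - (6/1)t = -7 - 6t
for any integer t.

p = 7 + 5t, q = -7 - 6t for integer t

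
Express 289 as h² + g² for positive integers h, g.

We need to find integers h, g > 0 such that h² + g² = 289.
Trying h = 8: g² = 289 - 8² = 289 - 64 = 225
g = 15
Check: 8² + 15² = 64 + 225 = 289 ✓

289 = 8² + 15²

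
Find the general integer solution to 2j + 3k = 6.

Step 1: Compute gcd(2, 3) = 1.
Since 1 divides 6, solutions exist.

Step 2: Find a particular solution using extended Euclidean algorithm.
We get j₀ = -6, k₀ = 6.
Check: 2*-6 + 3*6 = 6 = 6 ✓

Step 3: Write the general solution.
j = -6 + (3/1)t = -6 + 3t
k = 6 - (2/1)t = 6 - 2t
for any integer t.

j = -6 + 3t, k = 6 - 2t for integer t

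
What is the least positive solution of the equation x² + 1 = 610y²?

We need x² = 610y² - 1. Try successive y:
y = 1: x² = 610·1² - 1 = 609, not a perfect square
y = 2: x² = 610·2² - 1 = 2439, not a perfect square
y = 3: x² = 610·3² - 1 = 5489, not a perfect square
...
y = 2909: x² = 610·2909² - 1 = 5161991409 = 71847² ✓
Check: 71847² - 610·2909² = 5161991409 - 5161991410 = -1 ✓

x = 71847, y = 2909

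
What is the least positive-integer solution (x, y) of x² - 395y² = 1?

We seek the smallest positive integers (x, y) with x² - 395y² = 1, i.e., x² = 395y² + 1.
Try successive y values:
y = 1: x² = 395·1² + 1 = 396, not a perfect square
y = 2: x² = 395·2² + 1 = 1581, not a perfect square
y = 3: x² = 395·3² + 1 = 3556, not a perfect square
... continuing the search (or via continued fractions) ...
y = 8: x² = 395·8² + 1 = 25281, x = 159 ✓

Verify: 159² - 395·8² = 25281 - 25280 = 1 ✓

x = 159, y = 8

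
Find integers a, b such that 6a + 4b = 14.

Step 1: Check solvability.
gcd(6, 4) = 2
Since 2 divides 14, solutions exist.

Step 2: Apply extended Euclidean algorithm to find gcd.
We find integers such that 6*x0 + 4*y0 = 2

Step 3: Scale the particular solution.
Multiply by 14/2 = 7:
a = 7, b = -7

Step 4: Verify.
6*(7) + 4*(-7) = 14 = 14 ✓

a = 7, b = -7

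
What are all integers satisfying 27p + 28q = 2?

Step 1: Compute gcd(27, 28) = 1.
Since 1 divides 2, solutions exist.

Step 2: Find a particular solution using extended Euclidean algorithm.
We get p₀ = -2, q₀ = 2.
Check: 27*-2 + 28*2 = 2 = 2 ✓

Step 3: Write the general solution.
p = -2 + (28/1)t = -2 + 28t
q = 2 - (27/1)t = 2 - 27t
for any integer t.

p = -2 + 28t, q = 2 - 27t for integer t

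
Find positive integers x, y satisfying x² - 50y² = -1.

We need x² = 50y² - 1. Try successive y:
y = 1: x² = 50·1² - 1 = 49 = 7² ✓
Check: 7² - 50·1² = 49 - 50 = -1 ✓

x = 7, y = 1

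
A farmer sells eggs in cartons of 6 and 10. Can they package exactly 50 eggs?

We need non-negative a, b with 6a + 10b = 50.
gcd(6, 10) = 2 divides 50.
Try a = 0: 10b = 50 - 0 = 50, so b = 5.
One way: 0 cartons of 6 and 5 cartons of 10.

Yes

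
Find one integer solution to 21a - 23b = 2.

Step 1: Check solvability.
gcd(21, 23) = 1
Since 1 divides 2, solutions exist.

Step 2: Apply extended Euclidean algorithm to find gcd.
We find integers such that 21*x0 + 23*y0 = 1

Step 3: Scale the particular solution.
Multiply by 2/1 = 2:
a = 22, b = 20

Step 4: Verify.
21*(22) - 23*(20) = 2 = 2 ✓

a = 22, b = 20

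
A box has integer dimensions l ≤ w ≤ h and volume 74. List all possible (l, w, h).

Iterate l from 1 to ⌊74^(1/3)⌋. For each l dividing 74, iterate w ≥ l with w dividing 74/l, and set h = 74/(l·w).
Triples found (2): (1×1×74), (1×2×37)

(1×1×74), (1×2×37)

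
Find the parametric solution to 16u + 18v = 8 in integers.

Step 1: Compute gcd(16, 18) = 2.
Since 2 divides 8, solutions exist.

Step 2: Find a particular solution using extended Euclidean algorithm.
We get u₀ = -4, v₀ = 4.
Check: 16*-4 + 18*4 = 8 = 8 ✓

Step 3: Write the general solution.
u = -4 + (18/2)t = -4 + 9t
v = 4 - (16/2)t = 4 - 8t
for any integer t.

u = -4 + 9t, v = 4 - 8t for integer t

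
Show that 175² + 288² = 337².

Compute a² + b² = 175² + 288² = 30625 + 82944 = 113569
Compute c² = 337² = 113569
Since 113569 = 113569, confirmed.

Yes, it is a Pythagorean triple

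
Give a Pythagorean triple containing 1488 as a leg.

We need the other leg and hypotenuse such that 1488² + x² = c².
Take x = 385, c = 1537: 1488² + 385² = 2214144 + 148225 = 2362369 = 1537² ✓
Triple: (385, 1488, 1537)

(385, 1488, 1537)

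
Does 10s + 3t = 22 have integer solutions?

Step 1: Compute gcd(10, 3).
gcd(10, 3) = 1

Step 2: Check divisibility.
Does 1 divide 22? 22 = 1 x 22, so yes.

By the theorem on linear Diophantine equations, 10s + 3t = 22 has integer solutions if and only if gcd(10, 3) divides 22. Since 1 | 22, solutions exist.

Yes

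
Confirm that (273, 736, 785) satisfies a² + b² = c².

Compute a² + b² = 273² + 736² = 74529 + 541696 = 616225
Compute c² = 785² = 616225
Since 616225 = 616225, confirmed.

Yes, it is a Pythagorean triple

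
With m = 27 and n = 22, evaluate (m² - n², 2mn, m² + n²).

a = m² - n² = 729 - 484 = 245
b = 2mn = 2·27·22 = 1188
c = m² + n² = 729 + 484 = 1213
Verify: 245² + 1188² = 60025 + 1411344 = 1471369 = 1213² ✓

(245, 1188, 1213)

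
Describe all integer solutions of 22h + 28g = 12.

Step 1: Compute gcd(22, 28) = 2.
Since 2 divides 12, solutions exist.

Step 2: Find a particular solution using extended Euclidean algorithm.
We get h₀ = -30, g₀ = 24.
Check: 22*-30 + 28*24 = 12 = 12 ✓

Step 3: Write the general solution.
h = -30 + (28/2)t = -30 + 14t
g = 24 - (22/2)t = 24 - 11t
for any integer t.

h = -30 + 14t, g = 24 - 11t for integer t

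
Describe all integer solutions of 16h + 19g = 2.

Step 1: Compute gcd(16, 19) = 1.
Since 1 divides 2, solutions exist.

Step 2: Find a particular solution using extended Euclidean algorithm.
We get h₀ = 12, g₀ = -10.
Check: 16*12 + 19*-10 = 2 = 2 ✓

Step 3: Write the general solution.
h = 12 + (19/1)t = 12 + 19t
g = -10 - (16/1)t = -10 - 16t
for any integer t.

h = 12 + 19t, g = -10 - 16t for integer t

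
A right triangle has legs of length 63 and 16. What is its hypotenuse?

c² = a² + b² = 63² + 16² = 3969 + 256 = 4225
c = 65

65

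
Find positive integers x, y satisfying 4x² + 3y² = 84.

Try small values of x and check whether (84 - 4x²)/3 is a perfect square.
x = 3: 4·3² = 36, so 3y² = 84 - 36 = 48, giving y² = 16, y = 4.
Check: 4·3² + 3·4² = 36 + 48 = 84 ✓

x = 3, y = 4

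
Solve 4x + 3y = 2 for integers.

Step 1: Check solvability.
gcd(4, 3) = 1
Since 1 divides 2, solutions exist.

Step 2: Apply extended Euclidean algorithm to find gcd.
We find integers such that 4*x0 + 3*y0 = 1

Step 3: Scale the particular solution.
Multiply by 2/1 = 2:
x = 2, y = -2

Step 4: Verify.
4*(2) + 3*(-2) = 2 = 2 ✓

x = 2, y = -2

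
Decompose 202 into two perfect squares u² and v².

We need to find integers u, v > 0 such that u² + v² = 202.
Trying u = 9: v² = 202 - 9² = 202 - 81 = 121
v = 11
Check: 9² + 11² = 81 + 121 = 202 ✓

202 = 9² + 11²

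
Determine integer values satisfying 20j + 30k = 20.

Step 1: Check solvability.
gcd(20, 30) = 10
Since 10 divides 20, solutions exist.

Step 2: Apply extended Euclidean algorithm to find gcd.
We find integers such that 20*x0 + 30*y0 = 10

Step 3: Scale the particular solution.
Multiply by 20/10 = 2:
j = -2, k = 2

Step 4: Verify.
20*(-2) + 30*(2) = 20 = 20 ✓

j = -2, k = 2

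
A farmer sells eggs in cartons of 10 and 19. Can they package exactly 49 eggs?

We need non-negative a, b with 10a + 19b = 49.
gcd(10, 19) = 1 divides 49.
Try a = 3: 19b = 49 - 30 = 19, so b = 1.
One way: 3 cartons of 10 and 1 cartons of 19.

Yes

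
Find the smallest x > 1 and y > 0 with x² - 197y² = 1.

We seek the smallest positive integers (x, y) with x² - 197y² = 1, i.e., x² = 197y² + 1.
Try successive y values:
y = 1: x² = 197·1² + 1 = 198, not a perfect square
y = 2: x² = 197·2² + 1 = 789, not a perfect square
y = 3: x² = 197·3² + 1 = 1774, not a perfect square
... continuing the search (or via continued fractions) ...
y = 28: x² = 197·28² + 1 = 154449, x = 393 ✓

Verify: 393² - 197·28² = 154449 - 154448 = 1 ✓

x = 393, y = 28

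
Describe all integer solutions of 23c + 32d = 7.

Step 1: Compute gcd(23, 32) = 1.
Since 1 divides 7, solutions exist.

Step 2: Find a particular solution using extended Euclidean algorithm.
We get c₀ = 49, d₀ = -35.
Check: 23*49 + 32*-35 = 7 = 7 ✓

Step 3: Write the general solution.
c = 49 + (32/1)t = 49 + 32t
d = -35 - (23/1)t = -35 - 23t
for any integer t.

c = 49 + 32t, d = -35 - 23t for integer t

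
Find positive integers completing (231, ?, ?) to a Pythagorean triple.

We need the other leg and hypotenuse such that 231² + x² = c².
Take x = 520, c = 569: 231² + 520² = 53361 + 270400 = 323761 = 569² ✓
Triple: (231, 520, 569)

(231, 520, 569)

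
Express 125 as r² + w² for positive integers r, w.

We need to find integers r, w > 0 such that r² + w² = 125.
Trying r = 2: w² = 125 - 2² = 125 - 4 = 121
w = 11
Check: 2² + 11² = 4 + 121 = 125 ✓

125 = 2² + 11²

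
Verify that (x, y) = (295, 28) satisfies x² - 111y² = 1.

Compute x² = 295² = 87025
Compute 111y² = 111·28² = 111·784 = 87024
x² - 111y² = 87025 - 87024 = 1
Since this equals 1, (295, 28) is a solution.

Yes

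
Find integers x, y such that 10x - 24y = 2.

Step 1: Check solvability.
gcd(10, 24) = 2
Since 2 divides 2, solutions exist.

Step 2: Apply extended Euclidean algorithm to find gcd.
We find integers such that 10*x0 + 24*y0 = 2

Step 3: Scale the particular solution.
Multiply by 2/2 = 1:
x = 5, y = 2

Step 4: Verify.
10*(5) - 24*(2) = 2 = 2 ✓

x = 5, y = 2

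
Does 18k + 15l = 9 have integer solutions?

Step 1: Compute gcd(18, 15).
gcd(18, 15) = 3

Step 2: Check divisibility.
Does 3 divide 9? 9 = 3 x 3, so yes.

By the theorem on linear Diophantine equations, 18k + 15l = 9 has integer solutions if and only if gcd(18, 15) divides 9. Since 3 | 9, solutions exist.

Yes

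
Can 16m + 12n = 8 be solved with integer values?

Step 1: Compute gcd(16, 12).
gcd(16, 12) = 4

Step 2: Check divisibility.
Does 4 divide 8? 8 = 4 x 2, so yes.

By the theorem on linear Diophantine equations, 16m + 12n = 8 has integer solutions if and only if gcd(16, 12) divides 8. Since 4 | 8, solutions exist.

Yes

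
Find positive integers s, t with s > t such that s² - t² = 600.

Factor: s² - t² = (s+t)(s-t) = 600.
We need two factors of 600 with the same parity.
Use s+t = 300 and s-t = 2 (product 300·2 = 600).
Adding: 2s = 302, so s = 151.
Subtracting: 2t = 298, so t = 149.
Check: 151² - 149² = 22801 - 22201 = 600 ✓

s = 151, t = 149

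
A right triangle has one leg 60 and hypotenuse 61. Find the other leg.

a² = c² - b² = 3721 - 3600 = 121
a = 11

11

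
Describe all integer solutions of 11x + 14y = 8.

Step 1: Compute gcd(11, 14) = 1.
Since 1 divides 8, solutions exist.

Step 2: Find a particular solution using extended Euclidean algorithm.
We get x₀ = -40, y₀ = 32.
Check: 11*-40 + 14*32 = 8 = 8 ✓

Step 3: Write the general solution.
x = -40 + (14/1)t = -40 + 14t
y = 32 - (11/1)t = 32 - 11t
for any integer t.

x = -40 + 14t, y = 32 - 11t for integer t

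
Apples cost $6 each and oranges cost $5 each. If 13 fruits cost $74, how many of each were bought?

Let a = apples, o = oranges.
a + o = 13
6a + 5o = 74
Substitute o = 13 - a:
6a + 5(13 - a) = 74
(6 - 5)a = 74 - 65
1a = 9
a = 9, o = 13 - 9 = 4

Apples: 9, Oranges: 4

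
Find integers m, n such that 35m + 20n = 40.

Step 1: Check solvability.
gcd(35, 20) = 5
Since 5 divides 40, solutions exist.

Step 2: Apply extended Euclidean algorithm to find gcd.
We find integers such that 35*x0 + 20*y0 = 5

Step 3: Scale the particular solution.
Multiply by 40/5 = 8:
m = -8, n = 16

Step 4: Verify.
35*(-8) + 20*(16) = 40 = 40 ✓

m = -8, n = 16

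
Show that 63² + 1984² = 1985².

Compute a² + b² = 63² + 1984² = 3969 + 3936256 = 3940225
Compute c² = 1985² = 3940225
Since 3940225 = 3940225, confirmed.

Yes, it is a Pythagorean triple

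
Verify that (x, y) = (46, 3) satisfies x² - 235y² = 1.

Compute x² = 46² = 2116
Compute 235y² = 235·3² = 235·9 = 2115
x² - 235y² = 2116 - 2115 = 1
Since this equals 1, (46, 3) is a solution.

Yes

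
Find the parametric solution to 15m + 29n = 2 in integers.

Step 1: Compute gcd(15, 29) = 1.
Since 1 divides 2, solutions exist.

Step 2: Find a particular solution using extended Euclidean algorithm.
We get m₀ = 4, n₀ = -2.
Check: 15*4 + 29*-2 = 2 = 2 ✓

Step 3: Write the general solution.
m = 4 + (29/1)t = 4 + 29t
n = -2 - (15/1)t = -2 - 15t
for any integer t.

m = 4 + 29t, n = -2 - 15t for integer t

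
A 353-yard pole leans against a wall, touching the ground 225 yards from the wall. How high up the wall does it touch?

The ladder, wall, and ground form a right triangle with hypotenuse 353 and one leg 225.
By the Pythagorean theorem: h² = 353² - 225² = 124609 - 50625 = 73984
h = √73984 = 272 yards

272 yards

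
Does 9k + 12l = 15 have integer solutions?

Step 1: Compute gcd(9, 12).
gcd(9, 12) = 3

Step 2: Check divisibility.
Does 3 divide 15? 15 = 3 x 5, so yes.

By the theorem on linear Diophantine equations, 9k + 12l = 15 has integer solutions if and only if gcd(9, 12) divides 15. Since 3 | 15, solutions exist.

Yes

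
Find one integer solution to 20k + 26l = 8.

Step 1: Check solvability.
gcd(20, 26) = 2
Since 2 divides 8, solutions exist.

Step 2: Apply extended Euclidean algorithm to find gcd.
We find integers such that 20*x0 + 26*y0 = 2

Step 3: Scale the particular solution.
Multiply by 8/2 = 4:
k = 16, l = -12

Step 4: Verify.
20*(16) + 26*(-12) = 8 = 8 ✓

k = 16, l = -12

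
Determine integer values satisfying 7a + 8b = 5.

Step 1: Check solvability.
gcd(7, 8) = 1
Since 1 divides 5, solutions exist.

Step 2: Apply extended Euclidean algorithm to find gcd.
We find integers such that 7*x0 + 8*y0 = 1

Step 3: Scale the particular solution.
Multiply by 5/1 = 5:
a = -5, b = 5

Step 4: Verify.
7*(-5) + 8*(5) = 5 = 5 ✓

a = -5, b = 5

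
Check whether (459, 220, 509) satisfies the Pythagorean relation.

Compute a² + b²:
459² + 220² = 210681 + 48400 = 259081
Compute c²:
509² = 259081
Since 259081 = 259081, it is a Pythagorean triple.

Yes, it is a Pythagorean triple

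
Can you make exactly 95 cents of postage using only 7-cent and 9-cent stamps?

We need non-negative x, y with 7x + 9y = 95.
gcd(7, 9) = 1 divides 95, so integer solutions exist.
Search for a non-negative one: x = 2 gives 9y = 95 - 14 = 81, so y = 9.
Check: 7·2 + 9·9 = 95 ✓

Yes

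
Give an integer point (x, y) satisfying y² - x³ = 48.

Try small integer x values and check whether x³ + 48 is a perfect square.
x = 1: x³ + 48 = 1³ + 48 = 1 + 48 = 49
Is 49 a perfect square? 7² = 49 ✓
So (x, y) = (1, 7) is a solution.

x = 1, y = 7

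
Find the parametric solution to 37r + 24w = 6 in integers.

Step 1: Compute gcd(37, 24) = 1.
Since 1 divides 6, solutions exist.

Step 2: Find a particular solution using extended Euclidean algorithm.
We get r₀ = -66, w₀ = 102.
Check: 37*-66 + 24*102 = 6 = 6 ✓

Step 3: Write the general solution.
r = -66 + (24/1)t = -66 + 24t
w = 102 - (37/1)t = 102 - 37t
for any integer t.

r = -66 + 24t, w = 102 - 37t for integer t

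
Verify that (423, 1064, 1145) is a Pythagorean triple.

Compute a² + b² = 423² + 1064² = 178929 + 1132096 = 1311025
Compute c² = 1145² = 1311025
Since 1311025 = 1311025, confirmed.

Yes, it is a Pythagorean triple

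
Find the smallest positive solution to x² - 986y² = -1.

We need x² = 986y² - 1. Try successive y:
y = 1: x² = 986·1² - 1 = 985, not a perfect square
y = 2: x² = 986·2² - 1 = 3943, not a perfect square
y = 3: x² = 986·3² - 1 = 8873, not a perfect square
...
y = 5: x² = 986·5² - 1 = 24649 = 157² ✓
Check: 157² - 986·5² = 24649 - 24650 = -1 ✓

x = 157, y = 5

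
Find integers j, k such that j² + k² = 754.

We need to find integers j, k > 0 such that j² + k² = 754.
Trying j = 5: k² = 754 - 5² = 754 - 25 = 729
k = 27
Check: 5² + 27² = 25 + 729 = 754 ✓

754 = 5² + 27²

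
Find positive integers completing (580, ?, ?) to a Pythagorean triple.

We need the other leg and hypotenuse such that 580² + x² = c².
Take x = 741, c = 941: 580² + 741² = 336400 + 549081 = 885481 = 941² ✓
Triple: (741, 580, 941)

(741, 580, 941)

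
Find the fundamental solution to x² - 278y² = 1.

We seek the smallest positive integers (x, y) with x² - 278y² = 1, i.e., x² = 278y² + 1.
Try successive y values:
y = 1: x² = 278·1² + 1 = 279, not a perfect square
y = 2: x² = 278·2² + 1 = 1113, not a perfect square
y = 3: x² = 278·3² + 1 = 2503, not a perfect square
... continuing the search (or via continued fractions) ...
y = 150: x² = 278·150² + 1 = 6255001, x = 2501 ✓

Verify: 2501² - 278·150² = 6255001 - 6255000 = 1 ✓

x = 2501, y = 150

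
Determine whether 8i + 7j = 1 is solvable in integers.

Step 1: Compute gcd(8, 7).
gcd(8, 7) = 1

Step 2: Check divisibility.
Does 1 divide 1? 1 = 1 x 1, so yes.

By the theorem on linear Diophantine equations, 8i + 7j = 1 has integer solutions if and only if gcd(8, 7) divides 1. Since 1 | 1, solutions exist.

Yes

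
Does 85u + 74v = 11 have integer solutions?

Step 1: Compute gcd(85, 74).
gcd(85, 74) = 1

Step 2: Check divisibility.
Does 1 divide 11? 11 = 1 x 11, so yes.

By the theorem on linear Diophantine equations, 85u + 74v = 11 has integer solutions if and only if gcd(85, 74) divides 11. Since 1 | 11, solutions exist.

Yes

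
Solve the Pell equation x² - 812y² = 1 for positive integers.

We seek the smallest positive integers (x, y) with x² - 812y² = 1, i.e., x² = 812y² + 1.
Try successive y values:
y = 1: x² = 812·1² + 1 = 813, not a perfect square
y = 2: x² = 812·2² + 1 = 3249, x = 57 ✓

Verify: 57² - 812·2² = 3249 - 3248 = 1 ✓

x = 57, y = 2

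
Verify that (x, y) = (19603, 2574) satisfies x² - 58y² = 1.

Compute x² = 19603² = 384277609
Compute 58y² = 58·2574² = 58·6625476 = 384277608
x² - 58y² = 384277609 - 384277608 = 1
Since this equals 1, (19603, 2574) is a solution.

Yes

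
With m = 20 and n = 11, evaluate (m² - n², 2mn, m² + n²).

a = m² - n² = 400 - 121 = 279
b = 2mn = 2·20·11 = 440
c = m² + n² = 400 + 121 = 521
Verify: 279² + 440² = 77841 + 193600 = 271441 = 521² ✓

(279, 440, 521)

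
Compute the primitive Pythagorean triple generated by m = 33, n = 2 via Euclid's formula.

a = m² - n² = 1089 - 4 = 1085
b = 2mn = 2·33·2 = 132
c = m² + n² = 1089 + 4 = 1093
Verify: 1085² + 132² = 1177225 + 17424 = 1194649 = 1093² ✓

(1085, 132, 1093)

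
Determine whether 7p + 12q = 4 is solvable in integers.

Step 1: Compute gcd(7, 12).
gcd(7, 12) = 1

Step 2: Check divisibility.
Does 1 divide 4? 4 = 1 x 4, so yes.

By the theorem on linear Diophantine equations, 7p + 12q = 4 has integer solutions if and only if gcd(7, 12) divides 4. Since 1 | 4, solutions exist.

Yes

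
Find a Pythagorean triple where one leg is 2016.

We need the other leg and hypotenuse such that 2016² + x² = c².
Take x = 555, c = 2091: 2016² + 555² = 4064256 + 308025 = 4372281 = 2091² ✓
Triple: (555, 2016, 2091)

(555, 2016, 2091)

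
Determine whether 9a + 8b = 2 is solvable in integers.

Step 1: Compute gcd(9, 8).
gcd(9, 8) = 1

Step 2: Check divisibility.
Does 1 divide 2? 2 = 1 x 2, so yes.

By the theorem on linear Diophantine equations, 9a + 8b = 2 has integer solutions if and only if gcd(9, 8) divides 2. Since 1 | 2, solutions exist.

Yes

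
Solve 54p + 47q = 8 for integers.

Step 1: Check solvability.
gcd(54, 47) = 1
Since 1 divides 8, solutions exist.

Step 2: Apply extended Euclidean algorithm to find gcd.
We find integers such that 54*x0 + 47*y0 = 1

Step 3: Scale the particular solution.
Multiply by 8/1 = 8:
p = -160, q = 184

Step 4: Verify.
54*(-160) + 47*(184) = 8 = 8 ✓

p = -160, q = 184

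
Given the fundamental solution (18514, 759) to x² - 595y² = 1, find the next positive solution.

Solutions to x² - Dy² = 1 are generated by powers of (x₀ + y₀√D).
The next solution satisfies x₁ + y₁√595 = (x₀ + y₀√595)², giving:
x₁ = x₀² + 595y₀² = 18514² + 595·759² = 342768196 + 342768195 = 685536391
y₁ = 2x₀y₀ = 2·18514·759 = 28104252

Verify: 685536391² - 595·28104252² = 469960143385304881 - 469960143385304880 = 1 ✓

x = 685536391, y = 28104252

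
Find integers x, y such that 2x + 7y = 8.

Step 1: Check solvability.
gcd(2, 7) = 1
Since 1 divides 8, solutions exist.

Step 2: Apply extended Euclidean algorithm to find gcd.
We find integers such that 2*x0 + 7*y0 = 1

Step 3: Scale the particular solution.
Multiply by 8/1 = 8:
x = -24, y = 8

Step 4: Verify.
2*(-24) + 7*(8) = 8 = 8 ✓

x = -24, y = 8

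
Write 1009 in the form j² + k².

We need to find integers j, k > 0 such that j² + k² = 1009.
Trying j = 15: k² = 1009 - 15² = 1009 - 225 = 784
k = 28
Check: 15² + 28² = 225 + 784 = 1009 ✓

1009 = 15² + 28²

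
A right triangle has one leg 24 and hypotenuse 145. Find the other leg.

a² = c² - b² = 21025 - 576 = 20449
a = 143

143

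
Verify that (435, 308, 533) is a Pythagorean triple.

Compute a² + b²:
435² + 308² = 189225 + 94864 = 284089
Compute c²:
533² = 284089
Since 284089 = 284089, it is a Pythagorean triple.

Yes, it is a Pythagorean triple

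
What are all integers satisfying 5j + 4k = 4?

Step 1: Compute gcd(5, 4) = 1.
Since 1 divides 4, solutions exist.

Step 2: Find a particular solution using extended Euclidean algorithm.
We get j₀ = 4, k₀ = -4.
Check: 5*4 + 4*-4 = 4 = 4 ✓

Step 3: Write the general solution.
j = 4 + (4/1)t = 4 + 4t
k = -4 - (5/1)t = -4 - 5t
for any integer t.

j = 4 + 4t, k = -4 - 5t for integer t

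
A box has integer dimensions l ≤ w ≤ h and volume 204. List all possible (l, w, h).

Iterate l from 1 to ⌊204^(1/3)⌋. For each l dividing 204, iterate w ≥ l with w dividing 204/l, and set h = 204/(l·w).
Triples found (10): (1×1×204), (1×2×102), (1×3×68), (1×4×51), (1×6×34), (1×12×17), (2×2×51), (2×3×34), (2×6×17), (3×4×17)

(1×1×204), (1×2×102), (1×3×68), (1×4×51), (1×6×34), (1×12×17), (2×2×51), (2×3×34), (2×6×17), (3×4×17)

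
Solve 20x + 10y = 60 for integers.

Step 1: Check solvability.
gcd(20, 10) = 10
Since 10 divides 60, solutions exist.

Step 2: Apply extended Euclidean algorithm to find gcd.
We find integers such that 20*x0 + 10*y0 = 10

Step 3: Scale the particular solution.
Multiply by 60/10 = 6:
x = 0, y = 6

Step 4: Verify.
20*(0) + 10*(6) = 60 = 60 ✓

x = 0, y = 6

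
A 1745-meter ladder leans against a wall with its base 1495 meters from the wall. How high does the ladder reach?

The ladder, wall, and ground form a right triangle with hypotenuse 1745 and one leg 1495.
By the Pythagorean theorem: h² = 1745² - 1495² = 3045025 - 2235025 = 810000
h = √810000 = 900 meters

900 meters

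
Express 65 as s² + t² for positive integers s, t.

We need to find integers s, t > 0 such that s² + t² = 65.
Trying s = 1: t² = 65 - 1² = 65 - 1 = 64
t = 8
Check: 1² + 8² = 1 + 64 = 65 ✓

65 = 1² + 8²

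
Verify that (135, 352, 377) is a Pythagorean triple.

Compute a² + b² = 135² + 352² = 18225 + 123904 = 142129
Compute c² = 377² = 142129
Since 142129 = 142129, confirmed.

Yes, it is a Pythagorean triple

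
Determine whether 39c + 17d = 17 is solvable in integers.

Step 1: Compute gcd(39, 17).
gcd(39, 17) = 1

Step 2: Check divisibility.
Does 1 divide 17? 17 = 1 x 17, so yes.

By the theorem on linear Diophantine equations, 39c + 17d = 17 has integer solutions if and only if gcd(39, 17) divides 17. Since 1 | 17, solutions exist.

Yes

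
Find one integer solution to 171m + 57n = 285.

Step 1: Check solvability.
gcd(171, 57) = 57
Since 57 divides 285, solutions exist.

Step 2: Apply extended Euclidean algorithm to find gcd.
We find integers such that 171*x0 + 57*y0 = 57

Step 3: Scale the particular solution.
Multiply by 285/57 = 5:
m = 0, n = 5

Step 4: Verify.
171*(0) + 57*(5) = 285 = 285 ✓

m = 0, n = 5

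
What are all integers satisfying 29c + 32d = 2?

Step 1: Compute gcd(29, 32) = 1.
Since 1 divides 2, solutions exist.

Step 2: Find a particular solution using extended Euclidean algorithm.
We get c₀ = -22, d₀ = 20.
Check: 29*-22 + 32*20 = 2 = 2 ✓

Step 3: Write the general solution.
c = -22 + (32/1)t = -22 + 32t
d = 20 - (29/1)t = 20 - 29t
for any integer t.

c = -22 + 32t, d = 20 - 29t for integer t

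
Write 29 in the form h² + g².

We need to find integers h, g > 0 such that h² + g² = 29.
Trying h = 2: g² = 29 - 2² = 29 - 4 = 25
g = 5
Check: 2² + 5² = 4 + 25 = 29 ✓

29 = 2² + 5²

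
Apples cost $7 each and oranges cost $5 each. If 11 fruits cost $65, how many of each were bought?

Let a = apples, o = oranges.
a + o = 11
7a + 5o = 65
Substitute o = 11 - a:
7a + 5(11 - a) = 65
(7 - 5)a = 65 - 55
2a = 10
a = 5, o = 11 - 5 = 6

Apples: 5, Oranges: 6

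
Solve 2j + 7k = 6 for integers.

Step 1: Check solvability.
gcd(2, 7) = 1
Since 1 divides 6, solutions exist.

Step 2: Apply extended Euclidean algorithm to find gcd.
We find integers such that 2*x0 + 7*y0 = 1

Step 3: Scale the particular solution.
Multiply by 6/1 = 6:
j = -18, k = 6

Step 4: Verify.
2*(-18) + 7*(6) = 6 = 6 ✓

j = -18, k = 6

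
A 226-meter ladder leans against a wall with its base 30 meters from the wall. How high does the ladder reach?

The ladder, wall, and ground form a right triangle with hypotenuse 226 and one leg 30.
By the Pythagorean theorem: h² = 226² - 30² = 51076 - 900 = 50176
h = √50176 = 224 meters

224 meters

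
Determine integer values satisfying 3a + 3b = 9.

Step 1: Check solvability.
gcd(3, 3) = 3
Since 3 divides 9, solutions exist.

Step 2: Apply extended Euclidean algorithm to find gcd.
We find integers such that 3*x0 + 3*y0 = 3

Step 3: Scale the particular solution.
Multiply by 9/3 = 3:
a = 0, b = 3

Step 4: Verify.
3*(0) + 3*(3) = 9 = 9 ✓

a = 0, b = 3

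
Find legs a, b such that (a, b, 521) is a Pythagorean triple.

We need a² + b² = 521² = 271441.
Trying: 279² + 440² = 77841 + 193600 = 271441 ✓

(279, 440, 521)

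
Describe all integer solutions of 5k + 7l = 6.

Step 1: Compute gcd(5, 7) = 1.
Since 1 divides 6, solutions exist.

Step 2: Find a particular solution using extended Euclidean algorithm.
We get k₀ = 18, l₀ = -12.
Check: 5*18 + 7*-12 = 6 = 6 ✓

Step 3: Write the general solution.
k = 18 + (7/1)t = 18 + 7t
l = -12 - (5/1)t = -12 - 5t
for any integer t.

k = 18 + 7t, l = -12 - 5t for integer t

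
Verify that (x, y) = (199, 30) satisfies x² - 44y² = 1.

Compute x² = 199² = 39601
Compute 44y² = 44·30² = 44·900 = 39600
x² - 44y² = 39601 - 39600 = 1
Since this equals 1, (199, 30) is a solution.

Yes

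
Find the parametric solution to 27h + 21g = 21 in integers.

Step 1: Compute gcd(27, 21) = 3.
Since 3 divides 21, solutions exist.

Step 2: Find a particular solution using extended Euclidean algorithm.
We get h₀ = -21, g₀ = 28.
Check: 27*-21 + 21*28 = 21 = 21 ✓

Step 3: Write the general solution.
h = -21 + (21/3)t = -21 + 7t
g = 28 - (27/3)t = 28 - 9t
for any integer t.

h = -21 + 7t, g = 28 - 9t for integer t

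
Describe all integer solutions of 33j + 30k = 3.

Step 1: Compute gcd(33, 30) = 3.
Since 3 divides 3, solutions exist.

Step 2: Find a particular solution using extended Euclidean algorithm.
We get j₀ = 1, k₀ = -1.
Check: 33*1 + 30*-1 = 3 = 3 ✓

Step 3: Write the general solution.
j = 1 + (30/3)t = 1 + 10t
k = -1 - (33/3)t = -1 - 11t
for any integer t.

j = 1 + 10t, k = -1 - 11t for integer t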